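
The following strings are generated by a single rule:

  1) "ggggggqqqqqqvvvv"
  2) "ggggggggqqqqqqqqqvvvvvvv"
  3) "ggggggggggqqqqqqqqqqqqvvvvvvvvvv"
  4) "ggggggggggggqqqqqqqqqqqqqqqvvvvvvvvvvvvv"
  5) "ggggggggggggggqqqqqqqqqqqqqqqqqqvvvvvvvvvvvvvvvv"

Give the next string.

ggggggggggggggggqqqqqqqqqqqqqqqqqqqqqvvvvvvvvvvvvvvvvvvv

Term n consists of 2n+2 g's, followed by 3n q's, followed by 3n-2 v's, where the shown terms are n = 2, 3, 4, 5, 6.
Setting n = 7 gives 16, 21, 19 characters in each block.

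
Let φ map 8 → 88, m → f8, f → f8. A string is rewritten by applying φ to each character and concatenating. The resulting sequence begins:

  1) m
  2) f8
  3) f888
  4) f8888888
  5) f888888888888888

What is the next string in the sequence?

Applying the rule to each of the 16 symbols of f888888888888888 gives the pieces f8 88 88 88 88 88 88 88 88 88 88 88 88 88 88 88, which concatenate to the answer.

f8888888888888888888888888888888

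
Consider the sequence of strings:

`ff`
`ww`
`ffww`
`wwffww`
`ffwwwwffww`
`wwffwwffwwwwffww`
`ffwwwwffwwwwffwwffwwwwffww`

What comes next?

wwffwwffwwwwffwwffwwwwffwwwwffwwffwwwwffww

Each term (from the third on) is the two preceding terms concatenated in order: term 3 = ff·ww = ffww.
Continuing: wwffwwffwwwwffww · ffwwwwffwwwwffwwffwwwwffww gives term 8.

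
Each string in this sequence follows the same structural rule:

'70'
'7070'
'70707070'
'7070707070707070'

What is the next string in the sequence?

Each string is two copies of the previous one concatenated.
Doubling 7070707070707070:

70707070707070707070707070707070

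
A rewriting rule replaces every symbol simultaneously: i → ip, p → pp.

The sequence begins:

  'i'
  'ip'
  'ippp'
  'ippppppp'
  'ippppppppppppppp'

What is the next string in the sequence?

ippppppppppppppppppppppppppppppp

Applying the rule to each of the 16 symbols of ippppppppppppppp gives the pieces ip pp pp pp pp pp pp pp pp pp pp pp pp pp pp pp, which concatenate to the answer.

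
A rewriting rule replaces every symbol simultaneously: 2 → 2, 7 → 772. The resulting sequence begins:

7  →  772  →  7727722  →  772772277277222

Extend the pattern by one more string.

7727722772772227727722772772222

φ(772772277277222) expands symbol-by-symbol to 772 772 2 772 772 2 2 772 772 2 772 772 2 2 2; joining the 15 pieces gives the next term.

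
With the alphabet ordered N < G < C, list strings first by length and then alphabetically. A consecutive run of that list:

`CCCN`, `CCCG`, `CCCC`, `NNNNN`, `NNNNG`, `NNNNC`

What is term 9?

Continuing the enumeration 3 steps past NNNNC: NNNNC → NNNGN → NNNGG → (answer).

NNNGC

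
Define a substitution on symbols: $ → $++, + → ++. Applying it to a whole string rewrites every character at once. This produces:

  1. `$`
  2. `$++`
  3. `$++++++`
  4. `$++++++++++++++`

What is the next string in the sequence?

$++++++++++++++++++++++++++++++

Replace each of the 15 characters of $++++++++++++++ in place — $++ ++ ++ ++ ++ ++ ++ ++ ++ ++ ++ ++ ++ ++ ++ — and concatenate.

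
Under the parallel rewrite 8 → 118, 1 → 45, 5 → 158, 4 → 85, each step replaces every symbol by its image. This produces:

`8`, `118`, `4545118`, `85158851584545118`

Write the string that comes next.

Applying the rule to each of the 17 symbols of 85158851584545118 gives the pieces 118 158 45 158 118 118 158 45 158 118 85 158 85 158 45 45 118, which concatenate to the answer.

118158451581181181584515811885158851584545118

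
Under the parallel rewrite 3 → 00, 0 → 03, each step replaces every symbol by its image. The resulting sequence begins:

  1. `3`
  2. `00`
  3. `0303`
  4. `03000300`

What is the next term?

0300030303000303

Expanding 03000300: 0→03, 3→00, 0→03, 0→03, 0→03, 3→00, 0→03, 0→03. Concatenated: 03 00 03 03 03 00 03 03.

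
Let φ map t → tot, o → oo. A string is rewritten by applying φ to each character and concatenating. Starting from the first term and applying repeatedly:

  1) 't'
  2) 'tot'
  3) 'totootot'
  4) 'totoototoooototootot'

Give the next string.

totoototoooototoototoooooooototoototoooototootot

φ(totoototoooototootot) expands symbol-by-symbol to tot oo tot oo oo tot oo tot oo oo oo oo tot oo tot oo oo tot oo tot; joining the 20 pieces gives the next term.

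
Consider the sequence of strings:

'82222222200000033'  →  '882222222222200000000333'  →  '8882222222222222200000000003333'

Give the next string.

88882222222222222222200000000000033333

The n-th term is n-2 8's then 3n-1 2's then 2n 0's then n-1 3's, where the shown terms are n = 3, 4, 5.
Setting n = 6 gives 4, 17, 12, 5 characters in each block.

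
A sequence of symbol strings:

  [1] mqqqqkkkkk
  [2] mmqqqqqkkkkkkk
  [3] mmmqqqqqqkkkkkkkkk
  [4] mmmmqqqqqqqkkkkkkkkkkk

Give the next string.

mmmmmqqqqqqqqkkkkkkkkkkkkk

Term n consists of n-1 m's, followed by n+2 q's, followed by 2n+1 k's, where the shown terms are n = 2, 3, 4, 5.
Setting n = 6 gives 5, 8, 13 characters in each block.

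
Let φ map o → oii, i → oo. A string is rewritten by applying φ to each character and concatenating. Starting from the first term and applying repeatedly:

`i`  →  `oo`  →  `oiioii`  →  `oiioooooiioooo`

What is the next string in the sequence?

oiioooooiioiioiioiioiioooooiioiioiioii

Replace each of the 14 characters of oiioooooiioooo in place — oii oo oo oii oii oii oii oii oo oo oii oii oii oii — and concatenate.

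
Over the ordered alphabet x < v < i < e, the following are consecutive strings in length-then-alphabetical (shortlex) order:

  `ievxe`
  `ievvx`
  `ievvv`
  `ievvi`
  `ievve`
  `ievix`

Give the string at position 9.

Continuing the enumeration 3 steps past ievix: ievix → ieviv → ievii → (answer).

ievie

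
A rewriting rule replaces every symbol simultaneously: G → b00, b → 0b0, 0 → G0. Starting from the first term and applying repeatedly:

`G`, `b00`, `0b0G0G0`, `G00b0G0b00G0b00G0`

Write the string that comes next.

φ(G00b0G0b00G0b00G0) expands symbol-by-symbol to b00 G0 G0 0b0 G0 b00 G0 0b0 G0 G0 b00 G0 0b0 G0 G0 b00 G0; joining the 17 pieces gives the next term.

b00G0G00b0G0b00G00b0G0G0b00G00b0G0G0b00G0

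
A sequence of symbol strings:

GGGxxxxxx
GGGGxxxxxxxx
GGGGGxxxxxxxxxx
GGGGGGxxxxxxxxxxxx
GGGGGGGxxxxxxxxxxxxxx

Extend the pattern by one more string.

The n-th term is n+1 G's then 2n+2 x's, where the shown terms are n = 2, 3, 4, 5, 6.
For the next term, n = 7, so the run lengths are 8, 16.

GGGGGGGGxxxxxxxxxxxxxxxx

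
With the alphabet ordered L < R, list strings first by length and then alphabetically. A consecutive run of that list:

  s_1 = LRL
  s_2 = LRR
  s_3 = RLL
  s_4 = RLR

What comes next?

Find the rightmost character of RLR below R, bump it to the next letter, and reset everything to its right to L.

RRL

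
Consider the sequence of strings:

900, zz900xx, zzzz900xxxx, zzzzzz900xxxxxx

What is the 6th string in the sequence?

Each term wraps the previous one in zz on the left and xx on the right.
From zzzzzz900xxxxxx, 2 further steps: zzzzzz900xxxxxx → zzzzzzzz900xxxxxxxx → (answer).

zzzzzzzzzz900xxxxxxxxxx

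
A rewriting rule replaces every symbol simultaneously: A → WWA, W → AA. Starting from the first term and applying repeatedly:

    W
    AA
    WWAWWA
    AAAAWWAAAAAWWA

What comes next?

Rewriting the 14 symbols of AAAAWWAAAAAWWA one by one yields WWA WWA WWA WWA AA AA WWA WWA WWA WWA WWA AA AA WWA; concatenated:

WWAWWAWWAWWAAAAAWWAWWAWWAWWAWWAAAAAWWA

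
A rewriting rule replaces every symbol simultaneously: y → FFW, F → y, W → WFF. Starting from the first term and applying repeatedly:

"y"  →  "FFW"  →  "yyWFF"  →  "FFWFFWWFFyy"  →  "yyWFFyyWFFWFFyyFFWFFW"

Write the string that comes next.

Applying the rule to each of the 21 symbols of yyWFFyyWFFWFFyyFFWFFW gives the pieces FFW FFW WFF y y FFW FFW WFF y y WFF y y FFW FFW y y WFF y y WFF, which concatenate to the answer.

FFWFFWWFFyyFFWFFWWFFyyWFFyyFFWFFWyyWFFyyWFF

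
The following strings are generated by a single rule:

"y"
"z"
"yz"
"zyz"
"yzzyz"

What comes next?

From term 3 onward, concatenate the second-to-last term with the last: y·z = yz, z·yz = zyz, …
The next term joins zyz and yzzyz.

zyzyzzyz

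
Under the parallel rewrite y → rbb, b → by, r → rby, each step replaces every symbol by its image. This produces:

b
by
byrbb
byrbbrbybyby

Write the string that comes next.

byrbbrbybybyrbybyrbbbyrbbbyrbb

Rewriting each symbol of byrbbrbybyby: b→by, y→rbb, r→rby, b→by, b→by, r→rby, b→by, y→rbb, b→by, y→rbb, b→by, y→rbb, which concatenates to by rbb rby by by rby by rbb by rbb by rbb.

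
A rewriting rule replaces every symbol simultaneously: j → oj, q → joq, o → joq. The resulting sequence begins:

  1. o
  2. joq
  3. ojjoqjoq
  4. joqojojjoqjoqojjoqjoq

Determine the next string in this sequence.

Rewriting the 21 symbols of joqojojjoqjoqojjoqjoq one by one yields oj joq joq joq oj joq oj oj joq joq oj joq joq joq oj oj joq joq oj joq joq; concatenated:

ojjoqjoqjoqojjoqojojjoqjoqojjoqjoqjoqojojjoqjoqojjoqjoq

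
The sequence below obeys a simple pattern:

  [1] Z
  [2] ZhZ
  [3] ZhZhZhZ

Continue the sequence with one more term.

Every step duplicates the string with 'h' between the halves.
So the next term is two copies of ZhZhZhZ with 'h' between the halves.

ZhZhZhZhZhZhZhZ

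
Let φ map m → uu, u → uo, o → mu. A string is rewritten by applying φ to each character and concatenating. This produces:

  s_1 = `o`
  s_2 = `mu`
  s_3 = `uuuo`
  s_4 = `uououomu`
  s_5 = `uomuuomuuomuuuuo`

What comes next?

uomuuuuouomuuuuouomuuuuouououomu

φ(uomuuomuuomuuuuo) expands symbol-by-symbol to uo mu uu uo uo mu uu uo uo mu uu uo uo uo uo mu; joining the 16 pieces gives the next term.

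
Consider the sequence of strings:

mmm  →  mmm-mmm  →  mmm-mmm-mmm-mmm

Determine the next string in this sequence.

Every step duplicates the string with '-' between the halves.
Doubling mmm-mmm-mmm-mmm with '-' between the halves:

mmm-mmm-mmm-mmm-mmm-mmm-mmm-mmm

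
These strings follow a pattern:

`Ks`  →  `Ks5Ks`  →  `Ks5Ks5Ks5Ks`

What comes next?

s(k+1) = s(k)·5·s(k) — each term doubles the last with '5' between the halves.
Doubling Ks5Ks5Ks5Ks with '5' between the halves:

Ks5Ks5Ks5Ks5Ks5Ks5Ks5Ks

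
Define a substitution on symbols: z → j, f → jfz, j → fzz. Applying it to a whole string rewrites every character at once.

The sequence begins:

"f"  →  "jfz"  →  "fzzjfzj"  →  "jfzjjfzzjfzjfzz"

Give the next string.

Applying the rule to each of the 15 symbols of jfzjjfzzjfzjfzz gives the pieces fzz jfz j fzz fzz jfz j j fzz jfz j fzz jfz j j, which concatenate to the answer.

fzzjfzjfzzfzzjfzjjfzzjfzjfzzjfzjj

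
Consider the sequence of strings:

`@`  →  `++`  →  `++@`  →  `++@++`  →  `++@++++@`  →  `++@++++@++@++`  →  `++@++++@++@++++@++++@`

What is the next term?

++@++++@++@++++@++++@++@++++@++@++

Each term (from the third on) is the previous term followed by the one before it: term 3 = ++·@ = ++@.
Continuing: ++@++++@++@++++@++++@ · ++@++++@++@++ gives term 8.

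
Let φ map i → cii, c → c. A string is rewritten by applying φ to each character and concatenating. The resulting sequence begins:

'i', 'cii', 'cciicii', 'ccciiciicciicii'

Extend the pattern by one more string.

Rewriting the 15 symbols of ccciiciicciicii one by one yields c c c cii cii c cii cii c c cii cii c cii cii; concatenated:

cccciiciicciiciiccciiciicciicii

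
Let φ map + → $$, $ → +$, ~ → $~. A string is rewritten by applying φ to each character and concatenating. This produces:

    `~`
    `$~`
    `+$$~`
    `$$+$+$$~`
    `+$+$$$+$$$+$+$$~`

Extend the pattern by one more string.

$$+$$$+$+$+$$$+$+$+$$$+$$$+$+$$~

φ(+$+$$$+$$$+$+$$~) expands symbol-by-symbol to $$ +$ $$ +$ +$ +$ $$ +$ +$ +$ $$ +$ $$ +$ +$ $~; joining the 16 pieces gives the next term.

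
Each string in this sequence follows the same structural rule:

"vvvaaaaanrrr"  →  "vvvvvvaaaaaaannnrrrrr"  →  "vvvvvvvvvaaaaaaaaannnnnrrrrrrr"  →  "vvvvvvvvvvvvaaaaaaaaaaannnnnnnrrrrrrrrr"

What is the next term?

vvvvvvvvvvvvvvvaaaaaaaaaaaaannnnnnnnnrrrrrrrrrrr

Term n consists of 3n v's, followed by 2n+3 a's, followed by 2n-1 n's, followed by 2n+1 r's (n = 1, 2, …).
Setting n = 5 gives 15, 13, 9, 11 characters in each block.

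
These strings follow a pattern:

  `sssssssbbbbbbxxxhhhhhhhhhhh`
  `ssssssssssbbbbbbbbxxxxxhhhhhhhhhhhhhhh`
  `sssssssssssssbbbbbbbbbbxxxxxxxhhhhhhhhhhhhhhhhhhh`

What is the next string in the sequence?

Reading off run lengths: s runs 7, 10, 13; b runs 6, 8, 10; x runs 3, 5, 7; h runs 11, 15, 19 — each is linear in n, where the shown terms are n = 2, 3, 4.
At n = 5 the blocks have lengths 16, 12, 9, 23.

ssssssssssssssssbbbbbbbbbbbbxxxxxxxxxhhhhhhhhhhhhhhhhhhhhhhh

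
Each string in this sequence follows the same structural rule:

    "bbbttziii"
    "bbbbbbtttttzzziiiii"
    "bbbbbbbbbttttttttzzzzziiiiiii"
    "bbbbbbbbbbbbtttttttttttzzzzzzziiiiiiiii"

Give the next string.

bbbbbbbbbbbbbbbttttttttttttttzzzzzzzzziiiiiiiiiii

Term n consists of 3n b's, followed by 3n-1 t's, followed by 2n-1 z's, followed by 2n+1 i's (n = 1, 2, …).
Setting n = 5 gives 15, 14, 9, 11 characters in each block.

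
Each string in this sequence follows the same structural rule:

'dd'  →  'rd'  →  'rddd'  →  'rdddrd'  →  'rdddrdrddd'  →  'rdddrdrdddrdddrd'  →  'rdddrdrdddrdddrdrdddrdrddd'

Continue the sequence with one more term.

This is a Fibonacci-style word recurrence s(k) = s(k−1)·s(k−2): e.g. rd·dd = rddd.
So term 8 is rdddrdrdddrdddrdrdddrdrddd·rdddrdrdddrdddrd.

rdddrdrdddrdddrdrdddrdrdddrdddrdrdddrdddrd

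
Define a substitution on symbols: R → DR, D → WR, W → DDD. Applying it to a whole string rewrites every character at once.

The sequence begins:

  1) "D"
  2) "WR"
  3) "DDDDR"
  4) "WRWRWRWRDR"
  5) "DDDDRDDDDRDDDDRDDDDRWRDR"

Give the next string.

WRWRWRWRDRWRWRWRWRDRWRWRWRWRDRWRWRWRWRDRDDDDRWRDR

Replace each of the 24 characters of DDDDRDDDDRDDDDRDDDDRWRDR in place — WR WR WR WR DR WR WR WR WR DR WR WR WR WR DR WR WR WR WR DR DDD DR WR DR — and concatenate.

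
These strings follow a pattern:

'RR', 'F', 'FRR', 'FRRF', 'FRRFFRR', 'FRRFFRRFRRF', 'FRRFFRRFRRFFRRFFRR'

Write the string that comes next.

FRRFFRRFRRFFRRFFRRFRRFFRRFRRF

This is a Fibonacci-style word recurrence s(k) = s(k−1)·s(k−2): e.g. F·RR = FRR.
The next term joins FRRFFRRFRRFFRRFFRR and FRRFFRRFRRF.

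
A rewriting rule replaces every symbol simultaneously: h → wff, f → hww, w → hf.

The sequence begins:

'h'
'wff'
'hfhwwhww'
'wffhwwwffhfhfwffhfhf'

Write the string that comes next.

Rewriting the 20 symbols of wffhwwwffhfhfwffhfhf one by one yields hf hww hww wff hf hf hf hww hww wff hww wff hww hf hww hww wff hww wff hww; concatenated:

hfhwwhwwwffhfhfhfhwwhwwwffhwwwffhwwhfhwwhwwwffhwwwffhww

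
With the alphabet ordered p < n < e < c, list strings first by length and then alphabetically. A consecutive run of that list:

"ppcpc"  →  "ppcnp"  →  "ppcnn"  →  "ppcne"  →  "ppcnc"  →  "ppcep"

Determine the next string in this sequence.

ppcen

The successor of ppcep increments the rightmost position that isn't already c and resets every position after it to p.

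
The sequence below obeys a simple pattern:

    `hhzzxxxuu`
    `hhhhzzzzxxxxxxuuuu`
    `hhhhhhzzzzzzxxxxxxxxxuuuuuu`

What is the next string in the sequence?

Term n consists of 2n h's, followed by 2n z's, followed by 3n x's, followed by 2n u's (n = 1, 2, …).
Setting n = 4 gives 8, 8, 12, 8 characters in each block.

hhhhhhhhzzzzzzzzxxxxxxxxxxxxuuuuuuuu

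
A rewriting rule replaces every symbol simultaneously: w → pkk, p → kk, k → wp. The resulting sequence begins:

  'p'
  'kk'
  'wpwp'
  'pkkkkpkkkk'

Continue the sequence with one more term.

Expanding pkkkkpkkkk: p→kk, k→wp, k→wp, k→wp, k→wp, p→kk, k→wp, k→wp, k→wp, k→wp. Concatenated: kk wp wp wp wp kk wp wp wp wp.

kkwpwpwpwpkkwpwpwpwp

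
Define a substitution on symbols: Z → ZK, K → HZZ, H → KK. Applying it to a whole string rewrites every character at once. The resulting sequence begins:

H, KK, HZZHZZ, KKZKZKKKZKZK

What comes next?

HZZHZZZKHZZZKHZZHZZHZZZKHZZZKHZZ

Rewriting each symbol of KKZKZKKKZKZK: K→HZZ, K→HZZ, Z→ZK, K→HZZ, Z→ZK, K→HZZ, K→HZZ, K→HZZ, Z→ZK, K→HZZ, Z→ZK, K→HZZ, which concatenates to HZZ HZZ ZK HZZ ZK HZZ HZZ HZZ ZK HZZ ZK HZZ.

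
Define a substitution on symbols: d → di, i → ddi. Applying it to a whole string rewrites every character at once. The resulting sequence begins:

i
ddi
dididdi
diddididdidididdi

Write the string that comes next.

φ(diddididdidididdi) expands symbol-by-symbol to di ddi di di ddi di ddi di di ddi di ddi di ddi di di ddi; joining the 17 pieces gives the next term.

diddidididdididdidididdididdididdidididdi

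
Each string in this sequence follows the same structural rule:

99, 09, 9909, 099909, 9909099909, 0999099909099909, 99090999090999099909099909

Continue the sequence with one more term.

099909990909990999090999090999099909099909

From term 3 onward, concatenate the second-to-last term with the last: 99·09 = 9909, 09·9909 = 099909, …
So term 8 is 0999099909099909·99090999090999099909099909.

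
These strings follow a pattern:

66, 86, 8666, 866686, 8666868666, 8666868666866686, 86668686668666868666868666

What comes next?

866686866686668686668686668666868666866686

This is a Fibonacci-style word recurrence s(k) = s(k−1)·s(k−2): e.g. 86·66 = 8666.
Continuing: 86668686668666868666868666 · 8666868666866686 gives term 8.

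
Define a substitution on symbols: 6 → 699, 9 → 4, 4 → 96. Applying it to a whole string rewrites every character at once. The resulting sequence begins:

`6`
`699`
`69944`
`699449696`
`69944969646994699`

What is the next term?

6994496964699469996699449669944

Applying the rule to each of the 17 symbols of 69944969646994699 gives the pieces 699 4 4 96 96 4 699 4 699 96 699 4 4 96 699 4 4, which concatenate to the answer.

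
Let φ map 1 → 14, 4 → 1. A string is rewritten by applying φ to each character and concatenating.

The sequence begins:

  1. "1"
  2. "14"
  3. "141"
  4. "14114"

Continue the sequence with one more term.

Apply φ to 14114 symbol by symbol: 1→14, 4→1, 1→14, 1→14, 4→1; joined: 14 1 14 14 1.

14114141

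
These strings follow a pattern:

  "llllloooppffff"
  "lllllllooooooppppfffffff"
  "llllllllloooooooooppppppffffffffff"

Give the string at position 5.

llllllllllllloooooooooooooooppppppppppffffffffffffffff

Term n consists of 2n+3 l's, followed by 3n o's, followed by 2n p's, followed by 3n+1 f's (n = 1, 2, …).
For term 5, n = 5, so the run lengths are 13, 15, 10, 16.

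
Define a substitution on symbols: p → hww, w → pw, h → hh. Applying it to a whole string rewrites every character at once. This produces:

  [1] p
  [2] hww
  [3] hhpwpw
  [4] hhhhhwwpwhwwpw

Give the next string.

Rewriting the 14 symbols of hhhhhwwpwhwwpw one by one yields hh hh hh hh hh pw pw hww pw hh pw pw hww pw; concatenated:

hhhhhhhhhhpwpwhwwpwhhpwpwhwwpw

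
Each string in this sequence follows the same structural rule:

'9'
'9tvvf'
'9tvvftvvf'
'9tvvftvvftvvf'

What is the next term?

9tvvftvvftvvftvvf

Every step adds tvvf to the end: s(k+1) = s(k)·tvvf.
One more step from 9tvvftvvftvvf gives the answer.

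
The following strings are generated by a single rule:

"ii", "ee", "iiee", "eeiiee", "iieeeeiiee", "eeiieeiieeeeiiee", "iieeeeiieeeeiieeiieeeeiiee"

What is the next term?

Each term (from the third on) is the two preceding terms concatenated in order: term 3 = ii·ee = iiee.
Continuing: eeiieeiieeeeiiee · iieeeeiieeeeiieeiieeeeiiee gives term 8.

eeiieeiieeeeiieeiieeeeiieeeeiieeiieeeeiiee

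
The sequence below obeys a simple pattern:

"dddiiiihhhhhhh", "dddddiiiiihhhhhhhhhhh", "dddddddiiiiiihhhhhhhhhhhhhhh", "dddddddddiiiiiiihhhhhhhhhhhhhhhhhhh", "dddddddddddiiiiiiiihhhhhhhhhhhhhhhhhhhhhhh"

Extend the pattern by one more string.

Reading off run lengths: d runs 3, 5, 7, 9, 11; i runs 4, 5, 6, 7, 8; h runs 7, 11, 15, 19, 23 — each is linear in n, where the shown terms are n = 2, 3, 4, 5, 6.
For the next term, n = 7, so the run lengths are 13, 9, 27.

dddddddddddddiiiiiiiiihhhhhhhhhhhhhhhhhhhhhhhhhhh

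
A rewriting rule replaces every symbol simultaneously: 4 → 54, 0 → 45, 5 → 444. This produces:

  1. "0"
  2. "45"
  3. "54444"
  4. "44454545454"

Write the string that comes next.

54545444454444544445444454

Apply φ to 44454545454 symbol by symbol: 4→54, 4→54, 4→54, 5→444, 4→54, 5→444, 4→54, 5→444, 4→54, 5→444, 4→54; joined: 54 54 54 444 54 444 54 444 54 444 54.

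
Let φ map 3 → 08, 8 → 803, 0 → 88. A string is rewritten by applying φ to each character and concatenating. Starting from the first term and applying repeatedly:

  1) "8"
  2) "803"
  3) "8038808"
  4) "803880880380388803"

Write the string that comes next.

803880880380388803803880880388088038038038808

Applying the rule to each of the 18 symbols of 803880880380388803 gives the pieces 803 88 08 803 803 88 803 803 88 08 803 88 08 803 803 803 88 08, which concatenate to the answer.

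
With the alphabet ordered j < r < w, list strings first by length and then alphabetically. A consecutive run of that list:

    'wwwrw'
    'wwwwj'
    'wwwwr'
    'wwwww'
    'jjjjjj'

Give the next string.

Find the rightmost character of jjjjjj below w, bump it to the next letter, and reset everything to its right to j.

jjjjjr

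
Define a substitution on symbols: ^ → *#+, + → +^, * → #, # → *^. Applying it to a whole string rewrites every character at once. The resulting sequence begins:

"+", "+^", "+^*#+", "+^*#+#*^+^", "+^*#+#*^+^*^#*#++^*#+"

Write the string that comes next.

φ(+^*#+#*^+^*^#*#++^*#+) expands symbol-by-symbol to +^ *#+ # *^ +^ *^ # *#+ +^ *#+ # *#+ *^ # *^ +^ +^ *#+ # *^ +^; joining the 21 pieces gives the next term.

+^*#+#*^+^*^#*#++^*#+#*#+*^#*^+^+^*#+#*^+^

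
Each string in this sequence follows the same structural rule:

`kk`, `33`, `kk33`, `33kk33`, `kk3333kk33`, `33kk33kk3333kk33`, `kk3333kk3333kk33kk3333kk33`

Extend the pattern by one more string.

This is a Fibonacci-style word recurrence s(k) = s(k−2)·s(k−1): e.g. kk·33 = kk33.
The next term joins 33kk33kk3333kk33 and kk3333kk3333kk33kk3333kk33.

33kk33kk3333kk33kk3333kk3333kk33kk3333kk33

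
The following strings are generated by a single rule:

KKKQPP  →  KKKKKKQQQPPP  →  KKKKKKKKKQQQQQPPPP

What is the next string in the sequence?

KKKKKKKKKKKKQQQQQQQPPPPP

Reading off run lengths: K runs 3, 6, 9; Q runs 1, 3, 5; P runs 2, 3, 4 — each is linear in n (n = 1, 2, …).
Setting n = 4 gives 12, 7, 5 characters in each block.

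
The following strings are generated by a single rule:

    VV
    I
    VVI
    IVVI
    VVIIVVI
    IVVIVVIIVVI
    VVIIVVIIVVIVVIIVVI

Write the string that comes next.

IVVIVVIIVVIVVIIVVIIVVIVVIIVVI

Each term (from the third on) is the two preceding terms concatenated in order: term 3 = VV·I = VVI.
Continuing: IVVIVVIIVVI · VVIIVVIIVVIVVIIVVI gives term 8.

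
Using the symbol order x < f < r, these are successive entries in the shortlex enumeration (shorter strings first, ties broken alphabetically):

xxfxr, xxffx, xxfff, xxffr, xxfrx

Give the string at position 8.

Advancing 3 positions from xxfrx through xxfrx → xxfrf → xxfrr reaches term 8.

xxrxx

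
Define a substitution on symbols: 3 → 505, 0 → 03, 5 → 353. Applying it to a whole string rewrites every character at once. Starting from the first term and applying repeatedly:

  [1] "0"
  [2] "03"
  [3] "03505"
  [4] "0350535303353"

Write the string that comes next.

Replace each of the 13 characters of 0350535303353 in place — 03 505 353 03 353 505 353 505 03 505 505 353 505 — and concatenate.

035053530335350535350503505505353505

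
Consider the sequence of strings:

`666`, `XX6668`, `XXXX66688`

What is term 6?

XXXXXXXXXX66688888

s(k+1) = XX·s(k)·8, so each term gains XX as a prefix and 8 as a suffix.
From XXXX66688, 3 further steps: XXXX66688 → XXXXXX666888 → XXXXXXXX6668888 → (answer).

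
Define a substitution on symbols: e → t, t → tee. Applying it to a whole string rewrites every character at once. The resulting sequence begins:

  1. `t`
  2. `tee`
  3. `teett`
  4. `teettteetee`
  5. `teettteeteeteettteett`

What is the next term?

Replace each of the 21 characters of teettteeteeteettteett in place — tee t t tee tee tee t t tee t t tee t t tee tee tee t t tee tee — and concatenate.

teettteeteeteettteettteettteeteeteettteetee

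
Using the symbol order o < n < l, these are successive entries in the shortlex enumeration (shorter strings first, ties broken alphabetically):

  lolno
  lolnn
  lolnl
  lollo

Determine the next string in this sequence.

lolln

Treat lollo as a base-3 numeral over the given alphabet and add one, carrying through any trailing l's.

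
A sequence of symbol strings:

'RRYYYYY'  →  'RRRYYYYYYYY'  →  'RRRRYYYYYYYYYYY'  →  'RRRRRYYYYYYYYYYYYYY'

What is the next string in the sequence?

Reading off run lengths: R runs 2, 3, 4, 5; Y runs 5, 8, 11, 14 — each is linear in n (n = 1, 2, …).
For the next term, n = 5, so the run lengths are 6, 17.

RRRRRRYYYYYYYYYYYYYYYYY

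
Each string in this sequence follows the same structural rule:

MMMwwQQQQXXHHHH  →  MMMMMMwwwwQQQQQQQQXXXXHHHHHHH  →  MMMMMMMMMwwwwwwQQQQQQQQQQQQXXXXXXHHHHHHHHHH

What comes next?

Reading off run lengths: M runs 3, 6, 9; w runs 2, 4, 6; Q runs 4, 8, 12; X runs 2, 4, 6; H runs 4, 7, 10 — each is linear in n (n = 1, 2, …).
For the next term, n = 4, so the run lengths are 12, 8, 16, 8, 13.

MMMMMMMMMMMMwwwwwwwwQQQQQQQQQQQQQQQQXXXXXXXXHHHHHHHHHHHHH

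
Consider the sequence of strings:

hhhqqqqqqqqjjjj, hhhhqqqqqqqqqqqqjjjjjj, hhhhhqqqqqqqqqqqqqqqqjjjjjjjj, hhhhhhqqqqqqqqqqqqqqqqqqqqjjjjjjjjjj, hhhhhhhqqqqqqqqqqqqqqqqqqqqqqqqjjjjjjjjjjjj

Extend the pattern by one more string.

hhhhhhhhqqqqqqqqqqqqqqqqqqqqqqqqqqqqjjjjjjjjjjjjjj

Each string has the form h^{n+1} q^{4n} j^{2n}, where the shown terms are n = 2, 3, 4, 5, 6.
For the next term, n = 7, so the run lengths are 8, 28, 14.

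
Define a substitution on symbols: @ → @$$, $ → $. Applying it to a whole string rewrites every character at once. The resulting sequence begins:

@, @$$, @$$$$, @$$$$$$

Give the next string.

Rewriting each symbol of @$$$$$$: @→@$$, $→$, $→$, $→$, $→$, $→$, $→$, which concatenates to @$$ $ $ $ $ $ $.

@$$$$$$$$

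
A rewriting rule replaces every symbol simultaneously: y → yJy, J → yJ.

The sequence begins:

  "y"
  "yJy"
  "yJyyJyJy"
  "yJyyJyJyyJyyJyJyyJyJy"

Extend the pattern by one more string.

yJyyJyJyyJyyJyJyyJyJyyJyyJyJyyJyyJyJyyJyJyyJyyJyJyyJyJy

Applying the rule to each of the 21 symbols of yJyyJyJyyJyyJyJyyJyJy gives the pieces yJy yJ yJy yJy yJ yJy yJ yJy yJy yJ yJy yJy yJ yJy yJ yJy yJy yJ yJy yJ yJy, which concatenate to the answer.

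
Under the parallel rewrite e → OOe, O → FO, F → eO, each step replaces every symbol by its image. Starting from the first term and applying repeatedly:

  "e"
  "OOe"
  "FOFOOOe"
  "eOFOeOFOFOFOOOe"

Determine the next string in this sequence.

OOeFOeOFOOOeFOeOFOeOFOeOFOFOFOOOe

Replace each of the 15 characters of eOFOeOFOFOFOOOe in place — OOe FO eO FO OOe FO eO FO eO FO eO FO FO FO OOe — and concatenate.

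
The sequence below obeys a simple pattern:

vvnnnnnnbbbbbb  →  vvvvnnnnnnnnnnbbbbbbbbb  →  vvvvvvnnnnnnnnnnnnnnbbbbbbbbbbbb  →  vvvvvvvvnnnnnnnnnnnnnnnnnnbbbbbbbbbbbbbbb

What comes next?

vvvvvvvvvvnnnnnnnnnnnnnnnnnnnnnnbbbbbbbbbbbbbbbbbb

Reading off run lengths: v runs 2, 4, 6, 8; n runs 6, 10, 14, 18; b runs 6, 9, 12, 15 — each is linear in n (n = 1, 2, …).
For the next term, n = 5, so the run lengths are 10, 22, 18.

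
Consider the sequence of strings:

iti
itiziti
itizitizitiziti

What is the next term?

Each string is two copies of the previous one joined by 'z'.
One more doubling of itizitizitiziti gives the answer.

itizitizitizitizitizitizitiziti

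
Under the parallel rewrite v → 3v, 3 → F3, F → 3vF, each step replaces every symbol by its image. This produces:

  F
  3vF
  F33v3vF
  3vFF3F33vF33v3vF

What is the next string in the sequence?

Applying the rule to each of the 16 symbols of 3vFF3F33vF33v3vF gives the pieces F3 3v 3vF 3vF F3 3vF F3 F3 3v 3vF F3 F3 3v F3 3v 3vF, which concatenate to the answer.

F33v3vF3vFF33vFF3F33v3vFF3F33vF33v3vF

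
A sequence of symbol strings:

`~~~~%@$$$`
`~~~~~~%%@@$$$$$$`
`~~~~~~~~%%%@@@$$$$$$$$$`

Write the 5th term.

Term n consists of 2n+2 ~'s, followed by n %'s, followed by n @'s, followed by 3n $'s (n = 1, 2, …).
For term 5, n = 5, so the run lengths are 12, 5, 5, 15.

~~~~~~~~~~~~%%%%%@@@@@$$$$$$$$$$$$$$$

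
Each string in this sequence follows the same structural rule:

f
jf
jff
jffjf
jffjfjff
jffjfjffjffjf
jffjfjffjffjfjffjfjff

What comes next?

jffjfjffjffjfjffjfjffjffjfjffjffjf

From term 3 onward, concatenate the last term with the second-to-last: jf·f = jff, jff·jf = jffjf, …
So term 8 is jffjfjffjffjfjffjfjff·jffjfjffjffjf.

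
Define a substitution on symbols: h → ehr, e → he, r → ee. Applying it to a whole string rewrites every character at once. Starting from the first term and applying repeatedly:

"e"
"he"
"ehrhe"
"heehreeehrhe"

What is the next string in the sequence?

Expanding heehreeehrhe: h→ehr, e→he, e→he, h→ehr, r→ee, e→he, e→he, e→he, h→ehr, r→ee, h→ehr, e→he. Concatenated: ehr he he ehr ee he he he ehr ee ehr he.

ehrheheehreeheheheehreeehrhe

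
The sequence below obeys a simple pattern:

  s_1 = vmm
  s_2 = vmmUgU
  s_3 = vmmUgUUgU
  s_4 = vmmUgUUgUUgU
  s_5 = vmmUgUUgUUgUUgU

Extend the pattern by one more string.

vmmUgUUgUUgUUgUUgU

Every step adds UgU to the end: s(k+1) = s(k)·UgU.
So the next term is vmmUgUUgUUgUUgU·UgU.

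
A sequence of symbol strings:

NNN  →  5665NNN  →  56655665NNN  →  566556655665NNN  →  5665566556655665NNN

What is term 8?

5665566556655665566556655665NNN

Each term is the previous one with 5665 prepended.
From 5665566556655665NNN, 3 further steps: 5665566556655665NNN → 56655665566556655665NNN → 566556655665566556655665NNN → (answer).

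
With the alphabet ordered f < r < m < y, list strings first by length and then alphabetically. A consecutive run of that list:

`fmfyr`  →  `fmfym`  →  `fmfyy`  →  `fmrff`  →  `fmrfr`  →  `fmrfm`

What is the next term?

Find the rightmost character of fmrfm below y, bump it to the next letter, and reset everything to its right to f.

fmrfy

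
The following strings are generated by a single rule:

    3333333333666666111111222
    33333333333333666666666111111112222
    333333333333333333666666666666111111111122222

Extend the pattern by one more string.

3333333333333333333333666666666666666111111111111222222

The n-th term is 4n+2 3's then 3n 6's then 2n+2 1's then n+1 2's, where the shown terms are n = 2, 3, 4.
For the next term, n = 5, so the run lengths are 22, 15, 12, 6.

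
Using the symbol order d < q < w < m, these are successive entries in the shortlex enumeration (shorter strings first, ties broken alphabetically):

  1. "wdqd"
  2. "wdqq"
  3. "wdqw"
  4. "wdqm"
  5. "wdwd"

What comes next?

Find the rightmost character of wdwd below m, bump it to the next letter, and reset everything to its right to d.

wdwq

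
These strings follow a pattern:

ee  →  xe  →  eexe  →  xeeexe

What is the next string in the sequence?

This is a Fibonacci-style word recurrence s(k) = s(k−2)·s(k−1): e.g. ee·xe = eexe.
So term 5 is eexe·xeeexe.

eexexeeexe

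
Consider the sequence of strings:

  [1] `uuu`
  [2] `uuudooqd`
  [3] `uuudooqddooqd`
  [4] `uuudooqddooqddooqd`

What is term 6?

The strings grow by a fixed suffix dooqd each time.
From uuudooqddooqddooqd, 2 further steps: uuudooqddooqddooqd → uuudooqddooqddooqddooqd → (answer).

uuudooqddooqddooqddooqddooqd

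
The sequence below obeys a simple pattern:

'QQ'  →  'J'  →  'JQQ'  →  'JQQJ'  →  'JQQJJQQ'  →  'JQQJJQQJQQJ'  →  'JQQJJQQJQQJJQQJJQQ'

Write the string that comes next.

From term 3 onward, concatenate the last term with the second-to-last: J·QQ = JQQ, JQQ·J = JQQJ, …
So term 8 is JQQJJQQJQQJJQQJJQQ·JQQJJQQJQQJ.

JQQJJQQJQQJJQQJJQQJQQJJQQJQQJ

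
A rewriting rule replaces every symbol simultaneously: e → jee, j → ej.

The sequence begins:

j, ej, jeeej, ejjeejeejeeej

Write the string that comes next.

Replace each of the 13 characters of ejjeejeejeeej in place — jee ej ej jee jee ej jee jee ej jee jee jee ej — and concatenate.

jeeejejjeejeeejjeejeeejjeejeejeeej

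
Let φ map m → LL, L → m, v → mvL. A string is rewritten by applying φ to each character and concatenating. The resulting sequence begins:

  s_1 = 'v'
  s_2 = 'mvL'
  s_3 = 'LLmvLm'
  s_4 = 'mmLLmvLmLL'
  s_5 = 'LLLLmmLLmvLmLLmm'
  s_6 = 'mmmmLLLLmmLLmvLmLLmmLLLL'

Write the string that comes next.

Rewriting the 24 symbols of mmmmLLLLmmLLmvLmLLmmLLLL one by one yields LL LL LL LL m m m m LL LL m m LL mvL m LL m m LL LL m m m m; concatenated:

LLLLLLLLmmmmLLLLmmLLmvLmLLmmLLLLmmmm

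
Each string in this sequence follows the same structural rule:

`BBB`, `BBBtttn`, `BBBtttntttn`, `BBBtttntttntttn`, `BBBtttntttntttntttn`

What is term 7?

BBBtttntttntttntttntttntttn

Every step adds tttn to the end: s(k+1) = s(k)·tttn.
From BBBtttntttntttntttn, 2 further steps: BBBtttntttntttntttn → BBBtttntttntttntttntttn → (answer).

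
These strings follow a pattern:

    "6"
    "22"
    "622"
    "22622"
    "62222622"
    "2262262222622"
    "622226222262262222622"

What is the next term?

This is a Fibonacci-style word recurrence s(k) = s(k−2)·s(k−1): e.g. 6·22 = 622.
The next term joins 2262262222622 and 622226222262262222622.

2262262222622622226222262262222622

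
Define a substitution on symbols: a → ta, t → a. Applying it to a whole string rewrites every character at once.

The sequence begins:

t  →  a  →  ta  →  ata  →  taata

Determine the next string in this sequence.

Expanding taata: t→a, a→ta, a→ta, t→a, a→ta. Concatenated: a ta ta a ta.

atataata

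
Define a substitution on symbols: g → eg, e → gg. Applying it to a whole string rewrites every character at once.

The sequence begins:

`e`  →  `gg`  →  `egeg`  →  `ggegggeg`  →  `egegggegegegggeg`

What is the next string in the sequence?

Rewriting the 16 symbols of egegggegegegggeg one by one yields gg eg gg eg eg eg gg eg gg eg gg eg eg eg gg eg; concatenated:

ggegggegegegggegggegggegegegggeg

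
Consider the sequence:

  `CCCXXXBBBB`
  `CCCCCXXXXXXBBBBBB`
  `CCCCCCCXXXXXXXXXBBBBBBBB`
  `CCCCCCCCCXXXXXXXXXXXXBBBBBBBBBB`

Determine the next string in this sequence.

CCCCCCCCCCCXXXXXXXXXXXXXXXBBBBBBBBBBBB

Term n consists of 2n+1 C's, followed by 3n X's, followed by 2n+2 B's (n = 1, 2, …).
For the next term, n = 5, so the run lengths are 11, 15, 12.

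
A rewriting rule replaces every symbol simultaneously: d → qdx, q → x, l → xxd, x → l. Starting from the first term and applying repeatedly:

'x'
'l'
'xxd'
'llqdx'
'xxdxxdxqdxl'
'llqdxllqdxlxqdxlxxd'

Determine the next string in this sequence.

Replace each of the 19 characters of llqdxllqdxlxqdxlxxd in place — xxd xxd x qdx l xxd xxd x qdx l xxd l x qdx l xxd l l qdx — and concatenate.

xxdxxdxqdxlxxdxxdxqdxlxxdlxqdxlxxdllqdx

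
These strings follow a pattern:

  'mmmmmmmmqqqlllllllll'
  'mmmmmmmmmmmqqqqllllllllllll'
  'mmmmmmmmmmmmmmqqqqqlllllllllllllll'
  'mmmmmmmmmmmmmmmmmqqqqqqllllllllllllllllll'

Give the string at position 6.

mmmmmmmmmmmmmmmmmmmmmmmqqqqqqqqllllllllllllllllllllllll

Each string has the form m^{3n-1} q^{n} l^{3n}, where the shown terms are n = 3, 4, 5, 6.
For term 6, n = 8, so the run lengths are 23, 8, 24.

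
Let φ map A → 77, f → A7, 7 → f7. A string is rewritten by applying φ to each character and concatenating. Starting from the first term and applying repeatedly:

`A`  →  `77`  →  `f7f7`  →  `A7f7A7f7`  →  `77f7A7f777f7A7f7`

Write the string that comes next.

f7f7A7f777f7A7f7f7f7A7f777f7A7f7

φ(77f7A7f777f7A7f7) expands symbol-by-symbol to f7 f7 A7 f7 77 f7 A7 f7 f7 f7 A7 f7 77 f7 A7 f7; joining the 16 pieces gives the next term.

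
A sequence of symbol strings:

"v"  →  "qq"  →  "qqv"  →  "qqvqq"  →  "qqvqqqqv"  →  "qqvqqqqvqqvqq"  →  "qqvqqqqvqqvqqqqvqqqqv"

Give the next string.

qqvqqqqvqqvqqqqvqqqqvqqvqqqqvqqvqq

This is a Fibonacci-style word recurrence s(k) = s(k−1)·s(k−2): e.g. qq·v = qqv.
So term 8 is qqvqqqqvqqvqqqqvqqqqv·qqvqqqqvqqvqq.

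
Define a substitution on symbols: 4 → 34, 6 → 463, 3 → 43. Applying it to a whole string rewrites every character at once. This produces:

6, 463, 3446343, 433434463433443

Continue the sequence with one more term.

3443433443343446343344343343443

Applying the rule to each of the 15 symbols of 433434463433443 gives the pieces 34 43 43 34 43 34 34 463 43 34 43 43 34 34 43, which concatenate to the answer.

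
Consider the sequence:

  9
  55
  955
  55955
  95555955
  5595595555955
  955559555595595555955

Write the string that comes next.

5595595555955955559555595595555955

This is a Fibonacci-style word recurrence s(k) = s(k−2)·s(k−1): e.g. 9·55 = 955.
Continuing: 5595595555955 · 955559555595595555955 gives term 8.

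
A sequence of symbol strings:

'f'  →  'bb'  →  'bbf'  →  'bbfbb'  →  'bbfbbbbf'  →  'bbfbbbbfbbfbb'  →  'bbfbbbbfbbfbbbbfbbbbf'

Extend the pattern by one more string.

bbfbbbbfbbfbbbbfbbbbfbbfbbbbfbbfbb

This is a Fibonacci-style word recurrence s(k) = s(k−1)·s(k−2): e.g. bb·f = bbf.
So term 8 is bbfbbbbfbbfbbbbfbbbbf·bbfbbbbfbbfbb.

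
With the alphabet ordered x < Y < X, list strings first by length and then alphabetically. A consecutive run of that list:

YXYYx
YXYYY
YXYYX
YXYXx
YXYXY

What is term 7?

Advancing 2 positions from YXYXY through YXYXY → YXYXX reaches term 7.

YXXxx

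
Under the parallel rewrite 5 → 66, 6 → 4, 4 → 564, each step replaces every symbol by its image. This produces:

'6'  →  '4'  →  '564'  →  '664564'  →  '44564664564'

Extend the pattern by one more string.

56456466456444564664564

Apply φ to 44564664564 symbol by symbol: 4→564, 4→564, 5→66, 6→4, 4→564, 6→4, 6→4, 4→564, 5→66, 6→4, 4→564; joined: 564 564 66 4 564 4 4 564 66 4 564.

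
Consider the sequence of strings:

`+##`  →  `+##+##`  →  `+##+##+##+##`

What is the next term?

+##+##+##+##+##+##+##+##

Each string is two copies of the previous one concatenated.
So the next term is two copies of +##+##+##+##.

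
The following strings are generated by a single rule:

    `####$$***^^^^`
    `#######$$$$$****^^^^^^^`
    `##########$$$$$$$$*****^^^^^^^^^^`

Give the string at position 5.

################$$$$$$$$$$$$$$*******^^^^^^^^^^^^^^^^

Each string has the form #^{3n+1} $^{3n-1} *^{n+2} ^^{3n+1} (n = 1, 2, …).
For term 5, n = 5, so the run lengths are 16, 14, 7, 16.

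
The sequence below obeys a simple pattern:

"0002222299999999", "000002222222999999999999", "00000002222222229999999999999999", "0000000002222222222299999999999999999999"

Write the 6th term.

00000000000002222222222222229999999999999999999999999999

Reading off run lengths: 0 runs 3, 5, 7, 9; 2 runs 5, 7, 9, 11; 9 runs 8, 12, 16, 20 — each is linear in n, where the shown terms are n = 2, 3, 4, 5.
For term 6, n = 7, so the run lengths are 13, 15, 28.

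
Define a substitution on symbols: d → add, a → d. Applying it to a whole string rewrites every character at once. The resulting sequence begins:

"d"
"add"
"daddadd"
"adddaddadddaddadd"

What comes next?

daddaddadddaddadddaddaddadddaddadddaddadd

φ(adddaddadddaddadd) expands symbol-by-symbol to d add add add d add add d add add add d add add d add add; joining the 17 pieces gives the next term.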